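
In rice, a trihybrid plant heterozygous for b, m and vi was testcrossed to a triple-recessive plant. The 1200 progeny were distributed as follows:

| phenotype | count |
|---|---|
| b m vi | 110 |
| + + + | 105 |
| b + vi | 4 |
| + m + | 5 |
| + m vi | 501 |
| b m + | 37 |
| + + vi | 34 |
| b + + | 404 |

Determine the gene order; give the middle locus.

vi

The two most frequent reciprocal classes, b + + and + m vi, are the parental types, so the F1 was b + + / + m vi.
The two rarest classes, b + vi and + m +, are the double crossovers. Comparing them with the parentals, only the vi allele has switched, so vi is the middle locus and the order is m – vi – b.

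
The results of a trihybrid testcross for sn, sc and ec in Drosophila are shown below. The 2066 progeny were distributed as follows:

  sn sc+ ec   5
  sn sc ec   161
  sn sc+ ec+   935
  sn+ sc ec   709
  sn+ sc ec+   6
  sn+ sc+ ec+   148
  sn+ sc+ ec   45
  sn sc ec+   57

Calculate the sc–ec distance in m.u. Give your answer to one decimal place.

5.5 m.u.

The two most frequent reciprocal classes, sn sc+ ec+ and sn+ sc ec, are the parental types, so the F1 was sn sc+ ec+ / sn+ sc ec.
The two rarest classes, sn sc+ ec and sn+ sc ec+, are the double crossovers. Comparing them with the parentals, only the ec allele has switched, so ec is the middle locus and the order is sc – ec – sn.
Crossovers in the sc–ec interval produce the single-crossover classes sn sc ec+ and sn+ sc+ ec (57 + 45 = 102) plus the double crossovers (11).
RF(sc–ec) = (102 + 11) / 2066 = 113/2066 = 0.0547 → 5.5 m.u.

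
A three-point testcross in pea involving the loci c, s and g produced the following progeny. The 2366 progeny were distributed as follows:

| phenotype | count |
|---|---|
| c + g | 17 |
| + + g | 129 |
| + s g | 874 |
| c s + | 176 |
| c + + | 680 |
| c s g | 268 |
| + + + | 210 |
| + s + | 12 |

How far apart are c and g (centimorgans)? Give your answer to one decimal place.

21.4 centimorgans

The two most frequent reciprocal classes, c + + and + s g, are the parental types, so the F1 was c + + / + s g.
The two rarest classes, c + g and + s +, are the double crossovers. Comparing them with the parentals, only the g allele has switched, so g is the middle locus and the order is c – g – s.
Crossovers in the c–g interval produce the single-crossover classes + + + and c s g (210 + 268 = 478) plus the double crossovers (29).
RF(c–g) = (478 + 29) / 2366 = 507/2366 = 0.2143 → 21.4 centimorgans.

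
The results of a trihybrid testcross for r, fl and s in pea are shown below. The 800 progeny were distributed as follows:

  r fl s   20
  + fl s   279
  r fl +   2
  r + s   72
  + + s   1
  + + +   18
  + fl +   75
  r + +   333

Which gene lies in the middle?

fl

The two most frequent reciprocal classes, + fl s and r + +, are the parental types, so the F1 was + fl s / r + +.
The two rarest classes, + + s and r fl +, are the double crossovers. Comparing them with the parentals, only the fl allele has switched, so fl is the middle locus and the order is r – fl – s.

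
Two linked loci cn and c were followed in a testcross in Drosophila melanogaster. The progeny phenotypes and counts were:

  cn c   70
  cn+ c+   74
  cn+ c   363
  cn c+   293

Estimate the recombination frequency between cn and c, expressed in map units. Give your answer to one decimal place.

18.0 map units

The two most frequent classes, cn+ c (363) and cn c+ (293), are the parental types, so the F1 was cn+ c / cn c+.
The recombinant classes are cn+ c+ and cn c: 74 + 70 = 144.
Recombination frequency = 144/800 = 0.1800 ≈ 18.0%, i.e. 18.0 map units.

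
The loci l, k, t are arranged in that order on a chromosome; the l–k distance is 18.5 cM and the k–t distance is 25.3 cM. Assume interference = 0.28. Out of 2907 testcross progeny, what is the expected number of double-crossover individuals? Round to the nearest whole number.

Map distances give recombination frequencies of 0.185 and 0.253 for the two intervals.
With interference 0.28 (so coincidence = 0.72), expected double-crossover frequency = 0.185 × 0.253 × 0.72 = 0.03370.
Expected number = 0.03370 × 2907 = 97.96 ≈ 98.

98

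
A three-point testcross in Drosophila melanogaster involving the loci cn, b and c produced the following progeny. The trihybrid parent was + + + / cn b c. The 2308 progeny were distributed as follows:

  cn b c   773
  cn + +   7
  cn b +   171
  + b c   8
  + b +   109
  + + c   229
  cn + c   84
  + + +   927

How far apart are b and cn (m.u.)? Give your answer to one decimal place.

9.0 m.u.

The two rarest classes, cn + + and + b c, are the double crossovers. Comparing them with the parentals, only the cn allele has switched, so cn is the middle locus and the order is c – cn – b.
Crossovers in the cn–b interval produce the single-crossover classes + b + and cn + c (109 + 84 = 193) plus the double crossovers (15).
RF(cn–b) = (193 + 15) / 2308 = 208/2308 = 0.0901 → 9.0 m.u.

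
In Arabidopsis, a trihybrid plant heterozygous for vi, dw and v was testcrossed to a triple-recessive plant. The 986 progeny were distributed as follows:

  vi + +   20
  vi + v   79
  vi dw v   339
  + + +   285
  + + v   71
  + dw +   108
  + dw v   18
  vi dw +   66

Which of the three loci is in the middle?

vi

The two most frequent reciprocal classes, + + + and vi dw v, are the parental types, so the F1 was + + + / vi dw v.
The two rarest classes, vi + + and + dw v, are the double crossovers. Comparing them with the parentals, only the vi allele has switched, so vi is the middle locus and the order is v – vi – dw.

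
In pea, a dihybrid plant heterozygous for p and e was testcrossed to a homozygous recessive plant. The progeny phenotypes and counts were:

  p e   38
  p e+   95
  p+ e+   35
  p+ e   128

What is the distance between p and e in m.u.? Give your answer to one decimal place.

The two most frequent classes, p+ e (128) and p e+ (95), are the parental types, so the F1 was p+ e / p e+.
The recombinant classes are p+ e+ and p e: 35 + 38 = 73.
Recombination frequency = 73/296 = 0.2466 ≈ 24.7%, i.e. 24.7 m.u.

24.7 m.u.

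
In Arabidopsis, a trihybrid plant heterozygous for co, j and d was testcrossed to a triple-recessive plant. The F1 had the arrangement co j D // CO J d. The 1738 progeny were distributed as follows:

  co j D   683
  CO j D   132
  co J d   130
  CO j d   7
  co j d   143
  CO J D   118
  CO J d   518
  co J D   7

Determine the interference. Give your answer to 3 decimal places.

0.679

The two rarest classes, co J D and CO j d, are the double crossovers. Comparing them with the parentals, only the j allele has switched, so j is the middle locus and the order is co – j – d.
co–j: (262 + 14)/1738 = 0.1588; j–d: (261 + 14)/1738 = 0.1582.
Expected DCO frequency = 0.1588 × 0.1582 ≈ 0.02512; observed = 14/1738 ≈ 0.00806.
Coefficient of coincidence = 0.00806/0.02512 ≈ 0.321; interference = 1 − 0.321 = 0.679.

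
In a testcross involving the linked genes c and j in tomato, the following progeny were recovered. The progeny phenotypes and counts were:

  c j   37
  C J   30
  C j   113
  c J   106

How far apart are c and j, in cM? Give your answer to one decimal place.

23.4 cM

The two most frequent classes, C j (113) and c J (106), are the parental types, so the F1 was C j / c J.
The recombinant classes are C J and c j: 30 + 37 = 67.
Recombination frequency = 67/286 = 0.2343 ≈ 23.4%, i.e. 23.4 cM.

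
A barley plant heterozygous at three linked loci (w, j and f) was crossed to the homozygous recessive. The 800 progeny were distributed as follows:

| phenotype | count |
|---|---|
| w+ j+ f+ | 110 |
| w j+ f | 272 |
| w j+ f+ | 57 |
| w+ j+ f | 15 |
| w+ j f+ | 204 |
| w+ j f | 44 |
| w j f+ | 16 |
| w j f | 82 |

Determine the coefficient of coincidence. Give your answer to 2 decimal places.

The two most frequent reciprocal classes, w j+ f and w+ j f+, are the parental types, so the F1 was w j+ f / w+ j f+.
The two rarest classes, w+ j+ f and w j f+, are the double crossovers. Comparing them with the parentals, only the w allele has switched, so w is the middle locus and the order is j – w – f.
j–w: (192 + 31)/800 = 0.2787; w–f: (101 + 31)/800 = 0.1650.
Expected DCO frequency = 0.2787 × 0.1650 ≈ 0.04599; observed = 31/800 ≈ 0.03875.
Coefficient of coincidence = 0.03875/0.04599 ≈ 0.84.

0.84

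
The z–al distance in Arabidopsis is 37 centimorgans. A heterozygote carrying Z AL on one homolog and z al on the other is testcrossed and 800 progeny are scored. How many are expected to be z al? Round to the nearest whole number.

A map distance of 37 centimorgans corresponds to a recombination frequency of 0.370.
The F1 is Z AL / z al, so z al is a parental gamete class with expected frequency (1 − r)/2 = 0.630/2 = 0.3150.
Expected number = 0.3150 × 800 = 252.00 ≈ 252.

252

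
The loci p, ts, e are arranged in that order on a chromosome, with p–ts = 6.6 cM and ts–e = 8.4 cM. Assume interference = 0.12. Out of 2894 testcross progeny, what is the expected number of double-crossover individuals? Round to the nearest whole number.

14

Map distances give recombination frequencies of 0.066 and 0.084 for the two intervals.
With interference 0.12 (so coincidence = 0.88), expected double-crossover frequency = 0.066 × 0.084 × 0.88 = 0.00488.
Expected number = 0.00488 × 2894 = 14.12 ≈ 14.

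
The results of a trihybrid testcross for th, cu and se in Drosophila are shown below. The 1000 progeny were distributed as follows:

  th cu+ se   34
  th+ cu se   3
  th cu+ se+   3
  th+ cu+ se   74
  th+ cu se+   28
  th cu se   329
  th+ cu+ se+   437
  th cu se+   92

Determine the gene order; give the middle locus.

th

The two most frequent reciprocal classes, th cu se and th+ cu+ se+, are the parental types, so the F1 was th cu se / th+ cu+ se+.
The two rarest classes, th+ cu se and th cu+ se+, are the double crossovers. Comparing them with the parentals, only the th allele has switched, so th is the middle locus and the order is cu – th – se.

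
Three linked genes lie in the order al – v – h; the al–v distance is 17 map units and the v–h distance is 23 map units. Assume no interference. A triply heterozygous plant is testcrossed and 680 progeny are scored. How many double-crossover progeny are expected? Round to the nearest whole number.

27

Map distances give recombination frequencies of 0.170 and 0.230 for the two intervals.
With no interference, expected double-crossover frequency = 0.170 × 0.230 = 0.03910.
Expected number = 0.03910 × 680 = 26.59 ≈ 27.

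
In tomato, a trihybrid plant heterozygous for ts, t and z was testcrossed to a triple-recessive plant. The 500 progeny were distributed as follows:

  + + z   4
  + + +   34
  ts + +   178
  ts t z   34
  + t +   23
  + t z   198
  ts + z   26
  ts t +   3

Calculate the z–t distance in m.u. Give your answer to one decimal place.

11.2 m.u.

The two most frequent reciprocal classes, ts + + and + t z, are the parental types, so the F1 was ts + + / + t z.
The two rarest classes, ts t + and + + z, are the double crossovers. Comparing them with the parentals, only the t allele has switched, so t is the middle locus and the order is z – t – ts.
Crossovers in the z–t interval produce the single-crossover classes ts + z and + t + (26 + 23 = 49) plus the double crossovers (7).
RF(z–t) = (49 + 7) / 500 = 56/500 = 0.1120 → 11.2 m.u.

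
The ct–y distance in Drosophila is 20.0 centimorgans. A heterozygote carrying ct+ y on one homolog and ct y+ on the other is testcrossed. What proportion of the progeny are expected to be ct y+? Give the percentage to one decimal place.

40.0%

A map distance of 20.0 centimorgans corresponds to a recombination frequency of 0.200.
The F1 is ct+ y / ct y+, so ct y+ is a parental gamete class with expected frequency (1 − r)/2 = 0.800/2 = 0.4000.
That is 0.4000 = 40.0% of the progeny.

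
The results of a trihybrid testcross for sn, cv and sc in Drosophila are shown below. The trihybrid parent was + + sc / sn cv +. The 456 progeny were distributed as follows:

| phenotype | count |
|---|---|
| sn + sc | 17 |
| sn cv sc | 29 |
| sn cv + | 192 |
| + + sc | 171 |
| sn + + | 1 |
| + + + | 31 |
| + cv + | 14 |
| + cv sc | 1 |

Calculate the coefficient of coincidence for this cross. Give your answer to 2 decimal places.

The two rarest classes, + cv sc and sn + +, are the double crossovers. Comparing them with the parentals, only the cv allele has switched, so cv is the middle locus and the order is sn – cv – sc.
sn–cv: (31 + 2)/456 = 0.0724; cv–sc: (60 + 2)/456 = 0.1360.
Expected DCO frequency = 0.0724 × 0.1360 ≈ 0.00985; observed = 2/456 ≈ 0.00439.
Coefficient of coincidence = 0.00439/0.00985 ≈ 0.45.

0.45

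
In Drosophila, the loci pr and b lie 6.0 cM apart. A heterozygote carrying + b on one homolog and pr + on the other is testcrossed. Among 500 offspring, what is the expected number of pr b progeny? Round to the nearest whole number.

A map distance of 6.0 cM corresponds to a recombination frequency of 0.060.
The F1 is + b / pr +, so pr b is a recombinant gamete class with expected frequency r/2 = 0.060/2 = 0.0300.
Expected number = 0.0300 × 500 = 15.00 ≈ 15.

15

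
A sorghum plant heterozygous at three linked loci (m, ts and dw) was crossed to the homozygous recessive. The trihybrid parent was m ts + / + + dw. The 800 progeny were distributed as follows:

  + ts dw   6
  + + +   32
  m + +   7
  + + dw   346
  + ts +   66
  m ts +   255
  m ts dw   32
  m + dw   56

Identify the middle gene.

ts

The two rarest classes, m + + and + ts dw, are the double crossovers. Comparing them with the parentals, only the ts allele has switched, so ts is the middle locus and the order is dw – ts – m.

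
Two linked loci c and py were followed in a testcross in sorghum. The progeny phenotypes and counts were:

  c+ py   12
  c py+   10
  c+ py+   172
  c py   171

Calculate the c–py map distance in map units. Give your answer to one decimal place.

6.0 map units

The two most frequent classes, c+ py+ (172) and c py (171), are the parental types, so the F1 was c+ py+ / c py.
The recombinant classes are c+ py and c py+: 12 + 10 = 22.
Recombination frequency = 22/365 = 0.0603 ≈ 6.0%, i.e. 6.0 map units.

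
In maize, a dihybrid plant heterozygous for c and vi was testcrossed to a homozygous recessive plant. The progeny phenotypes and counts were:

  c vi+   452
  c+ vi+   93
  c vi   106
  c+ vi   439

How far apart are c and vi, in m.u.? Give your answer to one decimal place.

The two most frequent classes, c+ vi (439) and c vi+ (452), are the parental types, so the F1 was c+ vi / c vi+.
The recombinant classes are c+ vi+ and c vi: 93 + 106 = 199.
Recombination frequency = 199/1090 = 0.1826 ≈ 18.3%, i.e. 18.3 m.u.

18.3 m.u.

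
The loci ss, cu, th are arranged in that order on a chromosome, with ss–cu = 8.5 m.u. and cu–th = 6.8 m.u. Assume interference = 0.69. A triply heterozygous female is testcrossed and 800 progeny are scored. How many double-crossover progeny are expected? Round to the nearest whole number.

Map distances give recombination frequencies of 0.085 and 0.068 for the two intervals.
With interference 0.69 (so coincidence = 0.31), expected double-crossover frequency = 0.085 × 0.068 × 0.31 = 0.00179.
Expected number = 0.00179 × 800 = 1.43 ≈ 1.

1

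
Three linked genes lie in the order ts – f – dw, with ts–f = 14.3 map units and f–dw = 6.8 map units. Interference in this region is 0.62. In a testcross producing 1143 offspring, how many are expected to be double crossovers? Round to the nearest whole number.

Map distances give recombination frequencies of 0.143 and 0.068 for the two intervals.
With interference 0.62 (so coincidence = 0.38), expected double-crossover frequency = 0.143 × 0.068 × 0.38 = 0.00370.
Expected number = 0.00370 × 1143 = 4.22 ≈ 4.

4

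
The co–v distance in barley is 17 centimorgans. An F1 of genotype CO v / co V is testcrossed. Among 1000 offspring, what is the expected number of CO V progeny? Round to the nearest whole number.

A map distance of 17 centimorgans corresponds to a recombination frequency of 0.170.
The F1 is CO v / co V, so CO V is a recombinant gamete class with expected frequency r/2 = 0.170/2 = 0.0850.
Expected number = 0.0850 × 1000 = 85.00 ≈ 85.

85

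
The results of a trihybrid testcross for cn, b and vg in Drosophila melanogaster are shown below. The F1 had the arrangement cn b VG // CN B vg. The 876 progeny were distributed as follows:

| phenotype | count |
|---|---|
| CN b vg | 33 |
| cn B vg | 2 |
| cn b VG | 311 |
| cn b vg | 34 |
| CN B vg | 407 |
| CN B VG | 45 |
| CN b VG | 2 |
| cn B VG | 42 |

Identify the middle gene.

cn

The two rarest classes, CN b VG and cn B vg, are the double crossovers. Comparing them with the parentals, only the cn allele has switched, so cn is the middle locus and the order is vg – cn – b.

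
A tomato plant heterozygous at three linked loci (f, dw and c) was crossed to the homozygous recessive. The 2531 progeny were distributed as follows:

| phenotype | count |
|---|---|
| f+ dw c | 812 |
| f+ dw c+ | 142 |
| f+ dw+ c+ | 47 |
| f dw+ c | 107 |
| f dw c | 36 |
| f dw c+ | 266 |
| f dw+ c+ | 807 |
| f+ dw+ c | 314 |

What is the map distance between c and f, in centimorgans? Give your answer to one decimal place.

13.1 centimorgans

The two most frequent reciprocal classes, f dw+ c+ and f+ dw c, are the parental types, so the F1 was f dw+ c+ / f+ dw c.
The two rarest classes, f+ dw+ c+ and f dw c, are the double crossovers. Comparing them with the parentals, only the f allele has switched, so f is the middle locus and the order is dw – f – c.
Crossovers in the f–c interval produce the single-crossover classes f dw+ c and f+ dw c+ (107 + 142 = 249) plus the double crossovers (83).
RF(f–c) = (249 + 83) / 2531 = 332/2531 = 0.1312 → 13.1 centimorgans.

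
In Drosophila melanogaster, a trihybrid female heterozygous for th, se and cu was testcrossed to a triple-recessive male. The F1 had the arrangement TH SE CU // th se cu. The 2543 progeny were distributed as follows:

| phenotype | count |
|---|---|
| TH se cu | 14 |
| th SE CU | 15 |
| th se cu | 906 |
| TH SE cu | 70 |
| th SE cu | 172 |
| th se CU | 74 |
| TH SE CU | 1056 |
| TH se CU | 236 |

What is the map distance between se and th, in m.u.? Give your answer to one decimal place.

17.2 m.u.

The two rarest classes, th SE CU and TH se cu, are the double crossovers. Comparing them with the parentals, only the th allele has switched, so th is the middle locus and the order is se – th – cu.
Crossovers in the se–th interval produce the single-crossover classes TH se CU and th SE cu (236 + 172 = 408) plus the double crossovers (29).
RF(se–th) = (408 + 29) / 2543 = 437/2543 = 0.1718 → 17.2 m.u.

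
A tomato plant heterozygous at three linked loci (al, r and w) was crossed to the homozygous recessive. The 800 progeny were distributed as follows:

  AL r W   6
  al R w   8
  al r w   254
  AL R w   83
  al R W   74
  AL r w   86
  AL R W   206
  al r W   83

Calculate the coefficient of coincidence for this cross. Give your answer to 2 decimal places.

The two most frequent reciprocal classes, AL R W and al r w, are the parental types, so the F1 was AL R W / al r w.
The two rarest classes, AL r W and al R w, are the double crossovers. Comparing them with the parentals, only the r allele has switched, so r is the middle locus and the order is al – r – w.
al–r: (160 + 14)/800 = 0.2175; r–w: (166 + 14)/800 = 0.2250.
Expected DCO frequency = 0.2175 × 0.2250 ≈ 0.04894; observed = 14/800 ≈ 0.01750.
Coefficient of coincidence = 0.01750/0.04894 ≈ 0.36.

0.36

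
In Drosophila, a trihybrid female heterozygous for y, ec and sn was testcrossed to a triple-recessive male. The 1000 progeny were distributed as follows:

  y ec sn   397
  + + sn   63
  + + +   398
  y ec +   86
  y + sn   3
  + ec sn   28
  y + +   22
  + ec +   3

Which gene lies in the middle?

The two most frequent reciprocal classes, + + + and y ec sn, are the parental types, so the F1 was + + + / y ec sn.
The two rarest classes, + ec + and y + sn, are the double crossovers. Comparing them with the parentals, only the ec allele has switched, so ec is the middle locus and the order is y – ec – sn.

ec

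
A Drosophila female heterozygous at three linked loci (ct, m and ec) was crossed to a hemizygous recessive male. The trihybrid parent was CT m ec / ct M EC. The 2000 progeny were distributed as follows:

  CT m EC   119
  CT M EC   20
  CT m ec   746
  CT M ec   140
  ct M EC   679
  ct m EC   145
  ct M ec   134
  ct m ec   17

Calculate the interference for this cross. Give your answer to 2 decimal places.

The two rarest classes, ct m ec and CT M EC, are the double crossovers. Comparing them with the parentals, only the ct allele has switched, so ct is the middle locus and the order is m – ct – ec.
m–ct: (285 + 37)/2000 = 0.1610; ct–ec: (253 + 37)/2000 = 0.1450.
Expected DCO frequency = 0.1610 × 0.1450 ≈ 0.02334; observed = 37/2000 ≈ 0.01850.
Coefficient of coincidence = 0.01850/0.02334 ≈ 0.79; interference = 1 − 0.79 = 0.21.

0.21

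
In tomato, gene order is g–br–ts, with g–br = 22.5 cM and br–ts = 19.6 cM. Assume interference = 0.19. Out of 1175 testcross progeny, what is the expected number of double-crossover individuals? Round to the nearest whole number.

Map distances give recombination frequencies of 0.225 and 0.196 for the two intervals.
With interference 0.19 (so coincidence = 0.81), expected double-crossover frequency = 0.225 × 0.196 × 0.81 = 0.03572.
Expected number = 0.03572 × 1175 = 41.97 ≈ 42.

42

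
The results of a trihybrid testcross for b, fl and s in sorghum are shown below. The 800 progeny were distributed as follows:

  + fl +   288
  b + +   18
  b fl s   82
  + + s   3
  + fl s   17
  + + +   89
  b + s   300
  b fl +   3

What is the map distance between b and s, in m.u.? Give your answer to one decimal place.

5.1 m.u.

The two most frequent reciprocal classes, + fl + and b + s, are the parental types, so the F1 was + fl + / b + s.
The two rarest classes, b fl + and + + s, are the double crossovers. Comparing them with the parentals, only the b allele has switched, so b is the middle locus and the order is s – b – fl.
Crossovers in the s–b interval produce the single-crossover classes + fl s and b + + (17 + 18 = 35) plus the double crossovers (6).
RF(s–b) = (35 + 6) / 800 = 41/800 = 0.0512 → 5.1 m.u.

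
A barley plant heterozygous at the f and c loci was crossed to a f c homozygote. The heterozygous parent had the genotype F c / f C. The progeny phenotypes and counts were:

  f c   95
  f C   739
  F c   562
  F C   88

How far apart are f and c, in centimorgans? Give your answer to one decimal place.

12.3 centimorgans

The recombinant classes are F C and f c: 88 + 95 = 183.
Recombination frequency = 183/1484 = 0.1233 ≈ 12.3%, i.e. 12.3 centimorgans.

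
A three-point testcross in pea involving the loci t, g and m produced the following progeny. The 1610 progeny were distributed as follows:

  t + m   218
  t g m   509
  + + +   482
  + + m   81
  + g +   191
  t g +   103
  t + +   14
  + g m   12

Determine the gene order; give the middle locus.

t

The two most frequent reciprocal classes, t g m and + + +, are the parental types, so the F1 was t g m / + + +.
The two rarest classes, + g m and t + +, are the double crossovers. Comparing them with the parentals, only the t allele has switched, so t is the middle locus and the order is m – t – g.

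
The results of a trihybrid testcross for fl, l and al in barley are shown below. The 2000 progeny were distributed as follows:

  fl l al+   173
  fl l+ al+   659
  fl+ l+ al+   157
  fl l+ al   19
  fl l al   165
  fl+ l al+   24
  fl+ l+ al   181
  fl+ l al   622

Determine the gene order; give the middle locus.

al

The two most frequent reciprocal classes, fl+ l al and fl l+ al+, are the parental types, so the F1 was fl+ l al / fl l+ al+.
The two rarest classes, fl+ l al+ and fl l+ al, are the double crossovers. Comparing them with the parentals, only the al allele has switched, so al is the middle locus and the order is l – al – fl.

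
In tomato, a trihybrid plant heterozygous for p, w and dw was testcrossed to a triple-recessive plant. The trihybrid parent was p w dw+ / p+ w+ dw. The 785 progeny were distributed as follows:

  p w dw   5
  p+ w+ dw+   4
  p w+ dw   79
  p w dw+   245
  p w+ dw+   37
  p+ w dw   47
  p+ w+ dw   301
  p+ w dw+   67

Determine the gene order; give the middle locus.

dw

The two rarest classes, p w dw and p+ w+ dw+, are the double crossovers. Comparing them with the parentals, only the dw allele has switched, so dw is the middle locus and the order is w – dw – p.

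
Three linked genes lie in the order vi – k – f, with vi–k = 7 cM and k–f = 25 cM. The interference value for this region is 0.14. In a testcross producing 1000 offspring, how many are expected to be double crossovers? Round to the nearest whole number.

15

Map distances give recombination frequencies of 0.070 and 0.250 for the two intervals.
With interference 0.14 (so coincidence = 0.86), expected double-crossover frequency = 0.070 × 0.250 × 0.86 = 0.01505.
Expected number = 0.01505 × 1000 = 15.05 ≈ 15.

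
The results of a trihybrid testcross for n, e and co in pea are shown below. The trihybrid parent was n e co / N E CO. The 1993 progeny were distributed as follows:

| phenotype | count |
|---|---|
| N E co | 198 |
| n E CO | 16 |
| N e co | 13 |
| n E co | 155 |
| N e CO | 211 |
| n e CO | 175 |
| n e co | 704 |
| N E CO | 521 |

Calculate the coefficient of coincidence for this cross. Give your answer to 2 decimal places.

The two rarest classes, N e co and n E CO, are the double crossovers. Comparing them with the parentals, only the n allele has switched, so n is the middle locus and the order is co – n – e.
co–n: (373 + 29)/1993 = 0.2017; n–e: (366 + 29)/1993 = 0.1982.
Expected DCO frequency = 0.2017 × 0.1982 ≈ 0.03998; observed = 29/1993 ≈ 0.01455.
Coefficient of coincidence = 0.01455/0.03998 ≈ 0.36.

0.36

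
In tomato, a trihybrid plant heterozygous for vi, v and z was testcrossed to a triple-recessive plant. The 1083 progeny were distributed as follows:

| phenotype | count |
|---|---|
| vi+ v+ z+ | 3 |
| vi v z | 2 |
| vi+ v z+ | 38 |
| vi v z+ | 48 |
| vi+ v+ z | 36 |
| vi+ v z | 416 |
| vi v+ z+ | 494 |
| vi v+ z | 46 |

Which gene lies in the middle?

The two most frequent reciprocal classes, vi+ v z and vi v+ z+, are the parental types, so the F1 was vi+ v z / vi v+ z+.
The two rarest classes, vi v z and vi+ v+ z+, are the double crossovers. Comparing them with the parentals, only the vi allele has switched, so vi is the middle locus and the order is z – vi – v.

vi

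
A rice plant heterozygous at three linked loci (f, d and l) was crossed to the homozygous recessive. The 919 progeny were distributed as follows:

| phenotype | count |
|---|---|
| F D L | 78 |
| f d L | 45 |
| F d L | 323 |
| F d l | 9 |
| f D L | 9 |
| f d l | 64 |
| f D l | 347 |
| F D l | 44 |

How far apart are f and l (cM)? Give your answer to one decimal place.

11.6 cM

The two most frequent reciprocal classes, f D l and F d L, are the parental types, so the F1 was f D l / F d L.
The two rarest classes, f D L and F d l, are the double crossovers. Comparing them with the parentals, only the l allele has switched, so l is the middle locus and the order is d – l – f.
Crossovers in the l–f interval produce the single-crossover classes F D l and f d L (44 + 45 = 89) plus the double crossovers (18).
RF(l–f) = (89 + 18) / 919 = 107/919 = 0.1164 → 11.6 cM.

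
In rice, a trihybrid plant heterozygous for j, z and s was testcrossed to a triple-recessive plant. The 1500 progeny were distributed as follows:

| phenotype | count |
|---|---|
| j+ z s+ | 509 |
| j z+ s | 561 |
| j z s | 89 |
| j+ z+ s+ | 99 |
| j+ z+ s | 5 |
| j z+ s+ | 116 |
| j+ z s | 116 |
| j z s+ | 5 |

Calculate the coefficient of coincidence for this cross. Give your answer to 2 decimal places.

The two most frequent reciprocal classes, j+ z s+ and j z+ s, are the parental types, so the F1 was j+ z s+ / j z+ s.
The two rarest classes, j z s+ and j+ z+ s, are the double crossovers. Comparing them with the parentals, only the j allele has switched, so j is the middle locus and the order is z – j – s.
z–j: (188 + 10)/1500 = 0.1320; j–s: (232 + 10)/1500 = 0.1613.
Expected DCO frequency = 0.1320 × 0.1613 ≈ 0.02129; observed = 10/1500 ≈ 0.00667.
Coefficient of coincidence = 0.00667/0.02129 ≈ 0.31.

0.31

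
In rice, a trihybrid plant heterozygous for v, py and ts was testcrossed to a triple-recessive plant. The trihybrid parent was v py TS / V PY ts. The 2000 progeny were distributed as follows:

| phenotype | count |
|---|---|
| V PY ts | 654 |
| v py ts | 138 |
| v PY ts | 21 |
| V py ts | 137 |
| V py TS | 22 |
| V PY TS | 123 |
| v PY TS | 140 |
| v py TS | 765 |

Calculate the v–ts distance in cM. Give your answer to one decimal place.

The two rarest classes, V py TS and v PY ts, are the double crossovers. Comparing them with the parentals, only the v allele has switched, so v is the middle locus and the order is ts – v – py.
Crossovers in the ts–v interval produce the single-crossover classes v py ts and V PY TS (138 + 123 = 261) plus the double crossovers (43).
RF(ts–v) = (261 + 43) / 2000 = 304/2000 = 0.1520 → 15.2 cM.

15.2 cM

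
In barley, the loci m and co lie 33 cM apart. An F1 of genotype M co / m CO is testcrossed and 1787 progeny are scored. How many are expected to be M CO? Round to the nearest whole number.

295

A map distance of 33 cM corresponds to a recombination frequency of 0.330.
The F1 is M co / m CO, so M CO is a recombinant gamete class with expected frequency r/2 = 0.330/2 = 0.1650.
Expected number = 0.1650 × 1787 = 294.86 ≈ 295.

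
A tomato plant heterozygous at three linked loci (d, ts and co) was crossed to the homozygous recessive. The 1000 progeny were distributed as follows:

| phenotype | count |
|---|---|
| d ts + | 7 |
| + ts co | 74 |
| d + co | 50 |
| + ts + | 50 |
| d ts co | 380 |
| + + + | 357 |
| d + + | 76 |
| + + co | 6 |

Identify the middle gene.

The two most frequent reciprocal classes, + + + and d ts co, are the parental types, so the F1 was + + + / d ts co.
The two rarest classes, + + co and d ts +, are the double crossovers. Comparing them with the parentals, only the co allele has switched, so co is the middle locus and the order is ts – co – d.

co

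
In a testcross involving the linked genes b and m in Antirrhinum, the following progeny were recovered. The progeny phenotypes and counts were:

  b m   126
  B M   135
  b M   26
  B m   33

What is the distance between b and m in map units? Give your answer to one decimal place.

18.4 map units

The two most frequent classes, B M (135) and b m (126), are the parental types, so the F1 was B M / b m.
The recombinant classes are B m and b M: 33 + 26 = 59.
Recombination frequency = 59/320 = 0.1844 ≈ 18.4%, i.e. 18.4 map units.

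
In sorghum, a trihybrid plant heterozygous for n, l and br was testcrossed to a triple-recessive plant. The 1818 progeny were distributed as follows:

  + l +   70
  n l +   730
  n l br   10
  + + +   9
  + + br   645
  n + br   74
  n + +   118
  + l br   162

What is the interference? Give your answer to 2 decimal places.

0.29

The two most frequent reciprocal classes, + + br and n l +, are the parental types, so the F1 was + + br / n l +.
The two rarest classes, + + + and n l br, are the double crossovers. Comparing them with the parentals, only the br allele has switched, so br is the middle locus and the order is l – br – n.
l–br: (280 + 19)/1818 = 0.1645; br–n: (144 + 19)/1818 = 0.0897.
Expected DCO frequency = 0.1645 × 0.0897 ≈ 0.01476; observed = 19/1818 ≈ 0.01045.
Coefficient of coincidence = 0.01045/0.01476 ≈ 0.71; interference = 1 − 0.71 = 0.29.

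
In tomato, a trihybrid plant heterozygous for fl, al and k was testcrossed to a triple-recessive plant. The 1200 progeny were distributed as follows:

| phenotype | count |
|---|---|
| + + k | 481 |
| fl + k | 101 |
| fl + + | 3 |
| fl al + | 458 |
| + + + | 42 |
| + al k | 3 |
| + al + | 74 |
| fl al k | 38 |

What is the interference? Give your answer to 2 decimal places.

The two most frequent reciprocal classes, fl al + and + + k, are the parental types, so the F1 was fl al + / + + k.
The two rarest classes, fl + + and + al k, are the double crossovers. Comparing them with the parentals, only the al allele has switched, so al is the middle locus and the order is k – al – fl.
k–al: (80 + 6)/1200 = 0.0717; al–fl: (175 + 6)/1200 = 0.1508.
Expected DCO frequency = 0.0717 × 0.1508 ≈ 0.01081; observed = 6/1200 ≈ 0.00500.
Coefficient of coincidence = 0.00500/0.01081 ≈ 0.46; interference = 1 − 0.46 = 0.54.

0.54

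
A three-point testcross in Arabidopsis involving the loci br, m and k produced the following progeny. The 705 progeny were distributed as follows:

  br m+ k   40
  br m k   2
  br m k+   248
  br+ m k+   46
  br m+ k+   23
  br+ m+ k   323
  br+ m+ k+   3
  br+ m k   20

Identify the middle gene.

k

The two most frequent reciprocal classes, br+ m+ k and br m k+, are the parental types, so the F1 was br+ m+ k / br m k+.
The two rarest classes, br+ m+ k+ and br m k, are the double crossovers. Comparing them with the parentals, only the k allele has switched, so k is the middle locus and the order is br – k – m.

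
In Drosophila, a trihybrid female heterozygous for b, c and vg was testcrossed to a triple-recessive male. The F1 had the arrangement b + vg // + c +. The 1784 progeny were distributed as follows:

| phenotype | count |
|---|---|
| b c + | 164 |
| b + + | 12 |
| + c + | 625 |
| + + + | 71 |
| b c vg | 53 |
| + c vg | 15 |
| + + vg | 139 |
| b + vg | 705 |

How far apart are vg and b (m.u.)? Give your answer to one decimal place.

18.5 m.u.

The two rarest classes, b + + and + c vg, are the double crossovers. Comparing them with the parentals, only the vg allele has switched, so vg is the middle locus and the order is b – vg – c.
Crossovers in the b–vg interval produce the single-crossover classes + + vg and b c + (139 + 164 = 303) plus the double crossovers (27).
RF(b–vg) = (303 + 27) / 1784 = 330/1784 = 0.1850 → 18.5 m.u.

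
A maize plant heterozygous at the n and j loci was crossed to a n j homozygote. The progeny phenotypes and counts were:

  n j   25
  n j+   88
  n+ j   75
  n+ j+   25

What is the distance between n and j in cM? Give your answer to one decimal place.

23.5 cM

The two most frequent classes, n+ j (75) and n j+ (88), are the parental types, so the F1 was n+ j / n j+.
The recombinant classes are n+ j+ and n j: 25 + 25 = 50.
Recombination frequency = 50/213 = 0.2347 ≈ 23.5%, i.e. 23.5 cM.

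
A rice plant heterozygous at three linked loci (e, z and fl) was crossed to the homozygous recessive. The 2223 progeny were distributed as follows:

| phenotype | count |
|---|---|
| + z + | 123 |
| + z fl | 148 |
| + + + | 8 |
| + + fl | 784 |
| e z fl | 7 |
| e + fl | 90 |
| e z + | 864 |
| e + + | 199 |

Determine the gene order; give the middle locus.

The two most frequent reciprocal classes, + + fl and e z +, are the parental types, so the F1 was + + fl / e z +.
The two rarest classes, + + + and e z fl, are the double crossovers. Comparing them with the parentals, only the fl allele has switched, so fl is the middle locus and the order is e – fl – z.

fl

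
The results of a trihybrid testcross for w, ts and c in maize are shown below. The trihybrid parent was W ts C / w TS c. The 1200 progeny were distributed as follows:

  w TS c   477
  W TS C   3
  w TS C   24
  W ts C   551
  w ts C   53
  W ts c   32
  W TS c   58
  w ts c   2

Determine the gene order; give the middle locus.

ts

The two rarest classes, W TS C and w ts c, are the double crossovers. Comparing them with the parentals, only the ts allele has switched, so ts is the middle locus and the order is c – ts – w.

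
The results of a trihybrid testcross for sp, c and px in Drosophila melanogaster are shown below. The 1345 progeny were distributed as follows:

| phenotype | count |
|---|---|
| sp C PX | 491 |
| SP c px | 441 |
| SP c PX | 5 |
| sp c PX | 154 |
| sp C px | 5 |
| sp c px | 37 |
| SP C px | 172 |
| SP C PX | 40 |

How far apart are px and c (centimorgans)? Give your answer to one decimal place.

The two most frequent reciprocal classes, SP c px and sp C PX, are the parental types, so the F1 was SP c px / sp C PX.
The two rarest classes, SP c PX and sp C px, are the double crossovers. Comparing them with the parentals, only the px allele has switched, so px is the middle locus and the order is c – px – sp.
Crossovers in the c–px interval produce the single-crossover classes SP C px and sp c PX (172 + 154 = 326) plus the double crossovers (10).
RF(c–px) = (326 + 10) / 1345 = 336/1345 = 0.2498 → 25.0 centimorgans.

25.0 centimorgans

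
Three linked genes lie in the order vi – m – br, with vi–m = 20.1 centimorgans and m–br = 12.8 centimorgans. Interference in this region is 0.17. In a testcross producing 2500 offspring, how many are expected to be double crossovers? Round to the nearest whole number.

Map distances give recombination frequencies of 0.201 and 0.128 for the two intervals.
With interference 0.17 (so coincidence = 0.83), expected double-crossover frequency = 0.201 × 0.128 × 0.83 = 0.02135.
Expected number = 0.02135 × 2500 = 53.39 ≈ 53.

53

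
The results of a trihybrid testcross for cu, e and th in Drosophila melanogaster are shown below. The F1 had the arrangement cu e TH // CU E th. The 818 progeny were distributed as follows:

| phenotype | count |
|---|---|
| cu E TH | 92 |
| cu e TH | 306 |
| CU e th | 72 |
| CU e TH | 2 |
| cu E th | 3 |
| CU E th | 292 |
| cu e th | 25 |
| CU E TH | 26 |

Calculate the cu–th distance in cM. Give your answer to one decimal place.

6.8 cM

The two rarest classes, CU e TH and cu E th, are the double crossovers. Comparing them with the parentals, only the cu allele has switched, so cu is the middle locus and the order is th – cu – e.
Crossovers in the th–cu interval produce the single-crossover classes cu e th and CU E TH (25 + 26 = 51) plus the double crossovers (5).
RF(th–cu) = (51 + 5) / 818 = 56/818 = 0.0685 → 6.8 cM.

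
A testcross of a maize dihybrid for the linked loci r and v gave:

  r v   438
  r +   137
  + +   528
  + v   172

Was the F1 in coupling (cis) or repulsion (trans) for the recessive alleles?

cis

The two most frequent classes are + + (528) and r v (438); these are the parental (non-recombinant) types.
So the F1 carried + + on one chromosome and r v on the other — the recessive alleles are on the same chromosome (cis / coupling).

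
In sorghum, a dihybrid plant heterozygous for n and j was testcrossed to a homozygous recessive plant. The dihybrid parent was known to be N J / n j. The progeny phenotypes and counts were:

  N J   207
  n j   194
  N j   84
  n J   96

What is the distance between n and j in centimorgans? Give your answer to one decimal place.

The recombinant classes are N j and n J: 84 + 96 = 180.
Recombination frequency = 180/581 = 0.3098 ≈ 31.0%, i.e. 31.0 centimorgans.

31.0 centimorgans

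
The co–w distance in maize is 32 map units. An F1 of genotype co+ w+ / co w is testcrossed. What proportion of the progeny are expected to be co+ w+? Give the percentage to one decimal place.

34.0%

A map distance of 32 map units corresponds to a recombination frequency of 0.320.
The F1 is co+ w+ / co w, so co+ w+ is a parental gamete class with expected frequency (1 − r)/2 = 0.680/2 = 0.3400.
That is 0.3400 = 34.0% of the progeny.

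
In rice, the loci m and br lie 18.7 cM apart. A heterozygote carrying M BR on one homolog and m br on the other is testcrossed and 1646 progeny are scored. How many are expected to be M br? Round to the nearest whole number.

154

A map distance of 18.7 cM corresponds to a recombination frequency of 0.187.
The F1 is M BR / m br, so M br is a recombinant gamete class with expected frequency r/2 = 0.187/2 = 0.0935.
Expected number = 0.0935 × 1646 = 153.90 ≈ 154.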